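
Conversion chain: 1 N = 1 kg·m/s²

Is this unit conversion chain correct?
The chain is correct (no errors).

Correct: Newton is defined as kg·m/s²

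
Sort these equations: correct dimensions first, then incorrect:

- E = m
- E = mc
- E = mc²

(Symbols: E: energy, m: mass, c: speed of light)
Dimensionally correct: E = mc²
Dimensionally incorrect: E = m, E = mc
Ordered (correct first, then incorrect): E = mc², E = m, E = mc

- E = m: LHS [L^2 M T^-2], RHS [M] → incorrect ✗
- E = mc: LHS [L^2 M T^-2], RHS [L M T^-1] → incorrect ✗
- E = mc²: LHS [L^2 M T^-2], RHS [L^2 M T^-2] → correct ✓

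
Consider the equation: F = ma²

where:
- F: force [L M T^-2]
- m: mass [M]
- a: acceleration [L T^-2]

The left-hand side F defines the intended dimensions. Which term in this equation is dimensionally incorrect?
The right-hand side term ma²

F has dimensions [L M T^-2], but ma² has dimensions [L^2 M T^-4], so the term ma² is dimensionally wrong for F.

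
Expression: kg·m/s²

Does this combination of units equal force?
Yes

The expression kg·m/s² has dimensions [L M T^-2], which is exactly force [L M T^-2].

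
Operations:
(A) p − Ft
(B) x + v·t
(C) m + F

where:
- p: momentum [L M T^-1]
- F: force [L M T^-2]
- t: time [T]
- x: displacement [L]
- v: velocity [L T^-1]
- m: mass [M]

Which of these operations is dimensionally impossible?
(C) m + F

(A) p − Ft: p [L M T^-1] and Ft [L M T^-1] — same dimensions ✓
(B) x + v·t: x [L] and v·t [L] — same dimensions ✓
(C) m + F: m [M] and F [L M T^-2] — different dimensions cannot be added/subtracted ✗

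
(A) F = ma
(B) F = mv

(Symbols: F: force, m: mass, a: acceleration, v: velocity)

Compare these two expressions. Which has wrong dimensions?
(B)

(A) F = ma: LHS [L M T^-2], RHS [L M T^-2] ✓
(B) F = mv: LHS [L M T^-2], RHS [L M T^-1] ✗

Expression (B) F = mv is dimensionally incorrect.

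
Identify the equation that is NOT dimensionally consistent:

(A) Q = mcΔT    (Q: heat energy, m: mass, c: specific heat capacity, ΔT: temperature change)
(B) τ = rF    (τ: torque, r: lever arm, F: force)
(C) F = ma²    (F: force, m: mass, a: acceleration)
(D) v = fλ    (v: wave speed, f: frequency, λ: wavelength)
(C) F = ma²

The equation (C) F = ma² is dimensionally incorrect.

LHS (F): [L M T^-2]
RHS (ma²): [L^2 M T^-4] ✗

The dimensions do not match. The other three equations balance.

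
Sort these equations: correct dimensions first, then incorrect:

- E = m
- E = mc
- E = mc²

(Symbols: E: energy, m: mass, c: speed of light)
Dimensionally correct: E = mc²
Dimensionally incorrect: E = m, E = mc
Ordered (correct first, then incorrect): E = mc², E = m, E = mc

- E = m: LHS [L^2 M T^-2], RHS [M] → incorrect ✗
- E = mc: LHS [L^2 M T^-2], RHS [L M T^-1] → incorrect ✗
- E = mc²: LHS [L^2 M T^-2], RHS [L^2 M T^-2] → correct ✓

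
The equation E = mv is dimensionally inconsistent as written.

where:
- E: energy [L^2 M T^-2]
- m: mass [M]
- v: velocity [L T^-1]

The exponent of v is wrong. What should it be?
The exponent of v should be 2: E = mv^2

The LHS E has dimensions [L^2 M T^-2]; v has dimensions [L T^-1].
As written, the RHS mv (exponent 1 on v) has dimensions [L M T^-1], which does not match.
With exponent 2, the RHS mv^2 has dimensions [L^2 M T^-2], matching the LHS.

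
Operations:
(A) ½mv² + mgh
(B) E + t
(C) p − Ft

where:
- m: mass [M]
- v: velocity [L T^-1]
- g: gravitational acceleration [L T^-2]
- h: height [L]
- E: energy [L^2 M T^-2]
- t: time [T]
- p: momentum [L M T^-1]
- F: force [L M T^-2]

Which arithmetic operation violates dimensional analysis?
(B) E + t

(A) ½mv² + mgh: ½mv² [L^2 M T^-2] and mgh [L^2 M T^-2] — same dimensions ✓
(B) E + t: E [L^2 M T^-2] and t [T] — different dimensions cannot be added/subtracted ✗
(C) p − Ft: p [L M T^-1] and Ft [L M T^-1] — same dimensions ✓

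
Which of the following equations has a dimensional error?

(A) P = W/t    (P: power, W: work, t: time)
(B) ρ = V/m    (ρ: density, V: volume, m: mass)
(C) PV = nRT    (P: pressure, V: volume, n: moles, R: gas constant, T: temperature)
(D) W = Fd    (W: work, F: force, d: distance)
(B) ρ = V/m

The equation (B) ρ = V/m is dimensionally incorrect.

LHS (ρ): [L^-3 M]
RHS (V/m): [L^3 M^-1] ✗

The dimensions do not match. The other three equations balance.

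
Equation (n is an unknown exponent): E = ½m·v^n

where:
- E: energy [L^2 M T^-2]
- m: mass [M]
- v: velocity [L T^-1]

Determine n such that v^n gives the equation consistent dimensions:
n = 2

E has dimensions [L^2 M T^-2]; v has dimensions [L T^-1].
The rest of the RHS has dimensions [M], so v^n must supply [L^2 T^-2].
With n = 2: ½m·v^2 has dimensions [L^2 M T^-2], matching the LHS ✓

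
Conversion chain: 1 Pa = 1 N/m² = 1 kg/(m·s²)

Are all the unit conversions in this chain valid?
The chain is correct (no errors).

Correct: Pascal is Newton per square meter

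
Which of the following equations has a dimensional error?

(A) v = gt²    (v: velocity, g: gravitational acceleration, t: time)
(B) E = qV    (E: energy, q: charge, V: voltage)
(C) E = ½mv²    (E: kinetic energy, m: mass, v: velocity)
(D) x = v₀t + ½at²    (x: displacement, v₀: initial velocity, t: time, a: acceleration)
(A) v = gt²

The equation (A) v = gt² is dimensionally incorrect.

LHS (v): [L T^-1]
RHS (gt²): [L] ✗

The dimensions do not match. The other three equations balance.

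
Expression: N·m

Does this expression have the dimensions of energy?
Yes

The expression N·m has dimensions [L^2 M T^-2], which is exactly energy [L^2 M T^-2].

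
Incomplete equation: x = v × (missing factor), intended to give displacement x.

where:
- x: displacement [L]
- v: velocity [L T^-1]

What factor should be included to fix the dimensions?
t (time), dimensions [T]

x has dimensions [L] and v has dimensions [L T^-1].
The missing factor must have dimensions [L] / [L T^-1] = [T], i.e. time (t).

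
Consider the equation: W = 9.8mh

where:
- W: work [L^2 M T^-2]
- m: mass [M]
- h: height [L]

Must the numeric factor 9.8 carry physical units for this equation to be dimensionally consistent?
Yes

W has dimensions [L^2 M T^-2], while mh alone has dimensions [L M]. For the equation to balance, the factor 9.8 must carry dimensions [L T^-2] — it is a dimensional constant (a numerical value of a physical quantity with its units suppressed), not a pure number.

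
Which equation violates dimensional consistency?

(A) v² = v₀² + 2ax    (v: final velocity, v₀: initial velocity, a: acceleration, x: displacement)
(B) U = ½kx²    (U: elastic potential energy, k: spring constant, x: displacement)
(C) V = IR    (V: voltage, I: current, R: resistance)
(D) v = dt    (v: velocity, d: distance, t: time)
(D) v = dt

The equation (D) v = dt is dimensionally incorrect.

LHS (v): [L T^-1]
RHS (dt): [L T] ✗

The dimensions do not match. The other three equations balance.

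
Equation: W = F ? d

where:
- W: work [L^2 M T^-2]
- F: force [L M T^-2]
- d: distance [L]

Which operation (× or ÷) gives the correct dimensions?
multiplication (×): W = F × d

W [L^2 M T^-2]; F [L M T^-2]; d [L].
F × d → [L^2 M T^-2] ✓
F ÷ d → [M T^-2] ✗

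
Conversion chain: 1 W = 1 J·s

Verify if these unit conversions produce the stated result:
The chain is incorrect (it contains an error).

Incorrect: Watt is J/s, not J·s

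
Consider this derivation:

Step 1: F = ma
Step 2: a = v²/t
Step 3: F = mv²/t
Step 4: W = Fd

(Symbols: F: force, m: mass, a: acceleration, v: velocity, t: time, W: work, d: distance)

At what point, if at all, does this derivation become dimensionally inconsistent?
Step 2

Step 1: F = ma → LHS [L M T^-2], RHS [L M T^-2] ✓
Step 2: a = v²/t → LHS [L T^-2], RHS [L^2 T^-3] ✗

The first dimensional inconsistency appears in step 2: a = v²/t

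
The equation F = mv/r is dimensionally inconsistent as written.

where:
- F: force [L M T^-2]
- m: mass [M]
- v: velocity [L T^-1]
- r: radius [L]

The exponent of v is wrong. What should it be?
The exponent of v should be 2: F = mv^2/r

The LHS F has dimensions [L M T^-2]; v has dimensions [L T^-1].
As written, the RHS mv/r (exponent 1 on v) has dimensions [M T^-1], which does not match.
With exponent 2, the RHS mv^2/r has dimensions [L M T^-2], matching the LHS.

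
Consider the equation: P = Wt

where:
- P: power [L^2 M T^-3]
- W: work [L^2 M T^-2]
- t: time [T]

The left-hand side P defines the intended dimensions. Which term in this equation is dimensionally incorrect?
The right-hand side term Wt

P has dimensions [L^2 M T^-3], but Wt has dimensions [L^2 M T^-1], so the term Wt is dimensionally wrong for P.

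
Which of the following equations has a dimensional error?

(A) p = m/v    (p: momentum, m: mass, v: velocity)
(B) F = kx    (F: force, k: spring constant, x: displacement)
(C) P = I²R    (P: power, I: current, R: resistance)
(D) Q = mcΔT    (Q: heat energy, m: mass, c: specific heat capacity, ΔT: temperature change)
(A) p = m/v

The equation (A) p = m/v is dimensionally incorrect.

LHS (p): [L M T^-1]
RHS (m/v): [L^-1 M T] ✗

The dimensions do not match. The other three equations balance.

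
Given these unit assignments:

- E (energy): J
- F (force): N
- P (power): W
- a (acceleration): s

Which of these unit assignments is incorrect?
a

The variable a (acceleration) should have units m/s², not s.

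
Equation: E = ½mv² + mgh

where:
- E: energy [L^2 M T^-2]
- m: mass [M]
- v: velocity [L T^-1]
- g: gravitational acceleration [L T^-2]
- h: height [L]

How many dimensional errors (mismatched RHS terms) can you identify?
0

LHS E: [L^2 M T^-2]
- ½mv²: [L^2 M T^-2] ✓
- mgh: [L^2 M T^-2] ✓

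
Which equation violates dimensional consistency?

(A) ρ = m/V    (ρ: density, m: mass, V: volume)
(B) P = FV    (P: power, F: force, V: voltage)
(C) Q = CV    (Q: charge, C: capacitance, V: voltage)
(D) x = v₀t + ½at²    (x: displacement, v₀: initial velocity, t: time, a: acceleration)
(B) P = FV

The equation (B) P = FV is dimensionally incorrect.

LHS (P): [L^2 M T^-3]
RHS (FV): [I^-1 L^3 M^2 T^-5] ✗

The dimensions do not match. The other three equations balance.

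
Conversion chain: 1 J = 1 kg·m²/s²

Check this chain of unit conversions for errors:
The chain is correct (no errors).

Correct: Joule is defined as kg·m²/s²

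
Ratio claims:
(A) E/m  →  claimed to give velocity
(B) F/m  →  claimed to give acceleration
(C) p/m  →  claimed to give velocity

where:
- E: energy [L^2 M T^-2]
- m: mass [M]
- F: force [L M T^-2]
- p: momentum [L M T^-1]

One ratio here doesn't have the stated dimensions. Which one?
(A) E/m does not give velocity

(A) E/m: [L^2 T^-2] ≠ velocity [L T^-1] ✗
(B) F/m: [L T^-2] = acceleration [L T^-2] ✓
(C) p/m: [L T^-1] = velocity [L T^-1] ✓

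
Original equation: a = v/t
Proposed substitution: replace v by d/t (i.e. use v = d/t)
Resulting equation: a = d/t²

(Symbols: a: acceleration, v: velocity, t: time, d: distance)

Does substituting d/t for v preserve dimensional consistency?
Yes

[v] = [L T^-1] and [d/t] = [L T^-1]. These match, so the substitution replaces a quantity by one of the same dimensions and the result a = d/t² has LHS [L T^-2] vs RHS [L T^-2] — still consistent.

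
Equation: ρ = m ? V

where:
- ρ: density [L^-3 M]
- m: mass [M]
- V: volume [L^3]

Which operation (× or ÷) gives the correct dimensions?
division (÷): ρ = m ÷ V

ρ [L^-3 M]; m [M]; V [L^3].
m × V → [L^3 M] ✗
m ÷ V → [L^-3 M] ✓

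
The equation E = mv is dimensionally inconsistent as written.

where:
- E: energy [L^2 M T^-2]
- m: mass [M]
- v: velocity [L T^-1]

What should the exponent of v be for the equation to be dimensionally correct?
The exponent of v should be 2: E = mv^2

The LHS E has dimensions [L^2 M T^-2]; v has dimensions [L T^-1].
As written, the RHS mv (exponent 1 on v) has dimensions [L M T^-1], which does not match.
With exponent 2, the RHS mv^2 has dimensions [L^2 M T^-2], matching the LHS.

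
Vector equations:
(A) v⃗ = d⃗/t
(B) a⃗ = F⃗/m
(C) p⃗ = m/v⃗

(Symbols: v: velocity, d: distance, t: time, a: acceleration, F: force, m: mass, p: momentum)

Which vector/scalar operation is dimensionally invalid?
(C) p⃗ = m/v⃗

(A) v⃗ = d⃗/t: LHS [L T^-1], RHS [L T^-1] ✓ — displacement (vector) divided by time (scalar)
(B) a⃗ = F⃗/m: LHS [L T^-2], RHS [L T^-2] ✓ — force (vector) divided by mass (scalar)
(C) p⃗ = m/v⃗: LHS [L M T^-1], RHS [L^-1 M T] ✗ — momentum is mass times velocity; should be mv⃗ (and division by a vector is undefined)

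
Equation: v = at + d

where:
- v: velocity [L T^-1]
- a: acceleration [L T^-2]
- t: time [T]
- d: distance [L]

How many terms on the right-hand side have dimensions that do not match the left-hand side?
1

LHS v: [L T^-1]
- at: [L T^-1] ✓
- d: [L] ✗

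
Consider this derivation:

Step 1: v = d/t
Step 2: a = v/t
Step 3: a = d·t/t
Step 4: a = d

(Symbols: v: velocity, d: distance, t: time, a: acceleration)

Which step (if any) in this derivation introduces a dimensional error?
Step 3

Step 1: v = d/t → LHS [L T^-1], RHS [L T^-1] ✓
Step 2: a = v/t → LHS [L T^-2], RHS [L T^-2] ✓
Step 3: a = d·t/t → LHS [L T^-2], RHS [L] ✗

The first dimensional inconsistency appears in step 3: a = d·t/t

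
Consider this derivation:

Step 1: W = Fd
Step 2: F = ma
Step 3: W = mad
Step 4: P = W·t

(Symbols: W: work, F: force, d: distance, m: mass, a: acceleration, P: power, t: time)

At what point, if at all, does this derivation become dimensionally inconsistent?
Step 4

Step 1: W = Fd → LHS [L^2 M T^-2], RHS [L^2 M T^-2] ✓
Step 2: F = ma → LHS [L M T^-2], RHS [L M T^-2] ✓
Step 3: W = mad → LHS [L^2 M T^-2], RHS [L^2 M T^-2] ✓
Step 4: P = W·t → LHS [L^2 M T^-3], RHS [L^2 M T^-1] ✗

The first dimensional inconsistency appears in step 4: P = W·t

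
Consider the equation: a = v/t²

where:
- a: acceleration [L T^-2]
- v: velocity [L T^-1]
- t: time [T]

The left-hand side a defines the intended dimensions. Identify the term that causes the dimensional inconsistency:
The right-hand side term v/t²

a has dimensions [L T^-2], but v/t² has dimensions [L T^-3], so the term v/t² is dimensionally wrong for a.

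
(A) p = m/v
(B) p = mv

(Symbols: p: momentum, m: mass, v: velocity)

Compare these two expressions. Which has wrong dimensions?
(A)

(A) p = m/v: LHS [L M T^-1], RHS [L^-1 M T] ✗
(B) p = mv: LHS [L M T^-1], RHS [L M T^-1] ✓

Expression (A) p = m/v is dimensionally incorrect.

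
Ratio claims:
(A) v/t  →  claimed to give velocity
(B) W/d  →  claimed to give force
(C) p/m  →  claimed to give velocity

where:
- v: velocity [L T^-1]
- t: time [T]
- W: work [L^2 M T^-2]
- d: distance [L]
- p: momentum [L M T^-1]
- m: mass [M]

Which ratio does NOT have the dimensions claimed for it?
(A) v/t does not give velocity

(A) v/t: [L T^-2] ≠ velocity [L T^-1] ✗
(B) W/d: [L M T^-2] = force [L M T^-2] ✓
(C) p/m: [L T^-1] = velocity [L T^-1] ✓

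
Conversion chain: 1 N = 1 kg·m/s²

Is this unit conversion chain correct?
The chain is correct (no errors).

Correct: Newton is defined as kg·m/s²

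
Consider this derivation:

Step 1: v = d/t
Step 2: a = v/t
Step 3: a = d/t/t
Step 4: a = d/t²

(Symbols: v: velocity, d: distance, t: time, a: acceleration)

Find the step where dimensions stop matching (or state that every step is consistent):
No step introduces an error — all steps are dimensionally consistent.

Step 1: v = d/t → LHS [L T^-1], RHS [L T^-1] ✓
Step 2: a = v/t → LHS [L T^-2], RHS [L T^-2] ✓
Step 3: a = d/t/t → LHS [L T^-2], RHS [L T^-2] ✓
Step 4: a = d/t² → LHS [L T^-2], RHS [L T^-2] ✓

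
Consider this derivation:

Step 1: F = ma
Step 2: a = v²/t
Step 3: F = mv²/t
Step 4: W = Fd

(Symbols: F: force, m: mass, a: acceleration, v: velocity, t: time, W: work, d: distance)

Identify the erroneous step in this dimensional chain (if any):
Step 2

Step 1: F = ma → LHS [L M T^-2], RHS [L M T^-2] ✓
Step 2: a = v²/t → LHS [L T^-2], RHS [L^2 T^-3] ✗

The first dimensional inconsistency appears in step 2: a = v²/t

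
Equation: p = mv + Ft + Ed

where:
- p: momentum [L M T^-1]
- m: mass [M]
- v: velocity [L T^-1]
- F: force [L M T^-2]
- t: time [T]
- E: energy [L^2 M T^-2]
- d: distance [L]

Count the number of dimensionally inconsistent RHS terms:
1

LHS p: [L M T^-1]
- mv: [L M T^-1] ✓
- Ft: [L M T^-1] ✓
- Ed: [L^3 M T^-2] ✗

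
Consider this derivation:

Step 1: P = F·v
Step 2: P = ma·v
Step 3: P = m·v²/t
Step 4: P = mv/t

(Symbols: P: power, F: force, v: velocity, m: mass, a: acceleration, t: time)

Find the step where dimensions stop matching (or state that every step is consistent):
Step 4

Step 1: P = F·v → LHS [L^2 M T^-3], RHS [L^2 M T^-3] ✓
Step 2: P = ma·v → LHS [L^2 M T^-3], RHS [L^2 M T^-3] ✓
Step 3: P = m·v²/t → LHS [L^2 M T^-3], RHS [L^2 M T^-3] ✓
Step 4: P = mv/t → LHS [L^2 M T^-3], RHS [L M T^-2] ✗

The first dimensional inconsistency appears in step 4: P = mv/t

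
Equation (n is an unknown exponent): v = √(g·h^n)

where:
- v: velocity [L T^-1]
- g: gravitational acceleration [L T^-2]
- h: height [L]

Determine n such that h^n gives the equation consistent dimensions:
n = 1

v has dimensions [L T^-1]; h has dimensions [L].
With n = 1: √(g·h^1) has dimensions [L T^-1], matching the LHS ✓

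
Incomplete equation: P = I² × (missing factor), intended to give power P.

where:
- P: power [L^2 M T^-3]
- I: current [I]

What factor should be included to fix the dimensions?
R (resistance), dimensions [I^-2 L^2 M T^-3]

P has dimensions [L^2 M T^-3] and I² has dimensions [I^2].
The missing factor must have dimensions [L^2 M T^-3] / [I^2] = [I^-2 L^2 M T^-3], i.e. resistance (R).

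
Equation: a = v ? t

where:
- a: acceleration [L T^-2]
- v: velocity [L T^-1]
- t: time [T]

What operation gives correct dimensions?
division (÷): a = v ÷ t

a [L T^-2]; v [L T^-1]; t [T].
v × t → [L] ✗
v ÷ t → [L T^-2] ✓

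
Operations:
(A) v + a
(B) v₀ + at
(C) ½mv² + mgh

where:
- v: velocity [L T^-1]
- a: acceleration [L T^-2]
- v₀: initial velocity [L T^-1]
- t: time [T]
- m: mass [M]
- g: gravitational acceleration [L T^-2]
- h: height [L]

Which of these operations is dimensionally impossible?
(A) v + a

(A) v + a: v [L T^-1] and a [L T^-2] — different dimensions cannot be added/subtracted ✗
(B) v₀ + at: v₀ [L T^-1] and at [L T^-1] — same dimensions ✓
(C) ½mv² + mgh: ½mv² [L^2 M T^-2] and mgh [L^2 M T^-2] — same dimensions ✓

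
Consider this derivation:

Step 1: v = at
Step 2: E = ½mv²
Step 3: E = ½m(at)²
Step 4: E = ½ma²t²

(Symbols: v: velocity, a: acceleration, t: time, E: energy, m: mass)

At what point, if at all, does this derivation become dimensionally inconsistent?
No step introduces an error — all steps are dimensionally consistent.

Step 1: v = at → LHS [L T^-1], RHS [L T^-1] ✓
Step 2: E = ½mv² → LHS [L^2 M T^-2], RHS [L^2 M T^-2] ✓
Step 3: E = ½m(at)² → LHS [L^2 M T^-2], RHS [L^2 M T^-2] ✓
Step 4: E = ½ma²t² → LHS [L^2 M T^-2], RHS [L^2 M T^-2] ✓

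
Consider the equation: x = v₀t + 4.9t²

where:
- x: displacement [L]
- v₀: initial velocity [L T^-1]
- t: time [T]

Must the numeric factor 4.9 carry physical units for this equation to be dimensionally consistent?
Yes

x has dimensions [L], while t² alone has dimensions [T^2]. For the equation to balance, the factor 4.9 must carry dimensions [L T^-2] — it is a dimensional constant (a numerical value of a physical quantity with its units suppressed), not a pure number.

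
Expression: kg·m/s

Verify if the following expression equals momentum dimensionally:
Yes

The expression kg·m/s has dimensions [L M T^-1], which is exactly momentum [L M T^-1].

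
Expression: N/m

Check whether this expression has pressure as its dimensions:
No

The expression N/m has dimensions [M T^-2], but pressure has dimensions [L^-1 M T^-2].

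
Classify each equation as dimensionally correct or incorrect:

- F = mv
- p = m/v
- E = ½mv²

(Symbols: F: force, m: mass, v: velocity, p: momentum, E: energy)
Dimensionally correct: E = ½mv²
Dimensionally incorrect: F = mv, p = m/v
Ordered (correct first, then incorrect): E = ½mv², F = mv, p = m/v

- F = mv: LHS [L M T^-2], RHS [L M T^-1] → incorrect ✗
- p = m/v: LHS [L M T^-1], RHS [L^-1 M T] → incorrect ✗
- E = ½mv²: LHS [L^2 M T^-2], RHS [L^2 M T^-2] → correct ✓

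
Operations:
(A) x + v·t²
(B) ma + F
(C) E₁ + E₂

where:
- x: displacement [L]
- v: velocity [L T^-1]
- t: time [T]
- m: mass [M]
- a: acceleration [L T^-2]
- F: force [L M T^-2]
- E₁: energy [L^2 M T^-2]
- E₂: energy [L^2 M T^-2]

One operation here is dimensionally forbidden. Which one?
(A) x + v·t²

(A) x + v·t²: x [L] and v·t² [L T] — different dimensions cannot be added/subtracted ✗
(B) ma + F: ma [L M T^-2] and F [L M T^-2] — same dimensions ✓
(C) E₁ + E₂: E₁ [L^2 M T^-2] and E₂ [L^2 M T^-2] — same dimensions ✓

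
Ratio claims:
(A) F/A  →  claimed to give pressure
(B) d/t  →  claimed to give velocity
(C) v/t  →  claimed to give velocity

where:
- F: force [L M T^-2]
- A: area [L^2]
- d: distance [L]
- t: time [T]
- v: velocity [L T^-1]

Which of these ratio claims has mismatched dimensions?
(C) v/t does not give velocity

(A) F/A: [L^-1 M T^-2] = pressure [L^-1 M T^-2] ✓
(B) d/t: [L T^-1] = velocity [L T^-1] ✓
(C) v/t: [L T^-2] ≠ velocity [L T^-1] ✗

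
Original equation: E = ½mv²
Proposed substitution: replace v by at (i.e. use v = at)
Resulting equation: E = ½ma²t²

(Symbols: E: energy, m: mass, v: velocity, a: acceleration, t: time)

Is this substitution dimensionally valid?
Yes

[v] = [L T^-1] and [at] = [L T^-1]. These match, so the substitution replaces a quantity by one of the same dimensions and the result E = ½ma²t² has LHS [L^2 M T^-2] vs RHS [L^2 M T^-2] — still consistent.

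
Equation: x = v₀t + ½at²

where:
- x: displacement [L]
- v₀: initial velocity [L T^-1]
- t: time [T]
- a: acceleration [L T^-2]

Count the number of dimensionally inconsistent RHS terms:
0

LHS x: [L]
- v₀t: [L] ✓
- ½at²: [L] ✓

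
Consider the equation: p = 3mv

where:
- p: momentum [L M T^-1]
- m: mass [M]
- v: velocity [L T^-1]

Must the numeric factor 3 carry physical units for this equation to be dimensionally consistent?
No

p has dimensions [L M T^-1] and mv already has dimensions [L M T^-1], so the equation balances without 3 contributing any dimensions. 3 is a pure (dimensionless) number; changing or removing it would not affect dimensional consistency.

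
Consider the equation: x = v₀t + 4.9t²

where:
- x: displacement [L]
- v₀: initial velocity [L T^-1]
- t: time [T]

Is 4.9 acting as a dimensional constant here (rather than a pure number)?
Yes

x has dimensions [L], while t² alone has dimensions [T^2]. For the equation to balance, the factor 4.9 must carry dimensions [L T^-2] — it is a dimensional constant (a numerical value of a physical quantity with its units suppressed), not a pure number.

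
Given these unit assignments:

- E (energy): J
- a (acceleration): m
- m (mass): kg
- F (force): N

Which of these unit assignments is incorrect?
a

The variable a (acceleration) should have units m/s², not m.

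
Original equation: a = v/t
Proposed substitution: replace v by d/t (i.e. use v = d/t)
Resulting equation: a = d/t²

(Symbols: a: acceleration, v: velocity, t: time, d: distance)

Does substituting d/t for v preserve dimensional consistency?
Yes

[v] = [L T^-1] and [d/t] = [L T^-1]. These match, so the substitution replaces a quantity by one of the same dimensions and the result a = d/t² has LHS [L T^-2] vs RHS [L T^-2] — still consistent.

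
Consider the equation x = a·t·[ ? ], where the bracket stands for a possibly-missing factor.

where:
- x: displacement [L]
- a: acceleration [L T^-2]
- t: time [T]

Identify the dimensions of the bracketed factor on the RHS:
[T] — time (e.g. t)

x has dimensions [L]; a·t has dimensions [L T^-1].
The bracketed factor must supply [L] / [L T^-1] = [T].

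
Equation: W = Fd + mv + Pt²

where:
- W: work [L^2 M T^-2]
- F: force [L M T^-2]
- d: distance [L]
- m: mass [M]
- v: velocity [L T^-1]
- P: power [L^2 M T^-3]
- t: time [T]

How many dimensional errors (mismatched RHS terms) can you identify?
2

LHS W: [L^2 M T^-2]
- Fd: [L^2 M T^-2] ✓
- mv: [L M T^-1] ✗
- Pt²: [L^2 M T^-1] ✗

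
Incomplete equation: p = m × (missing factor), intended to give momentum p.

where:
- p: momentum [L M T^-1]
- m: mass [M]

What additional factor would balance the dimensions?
v (velocity), dimensions [L T^-1]

p has dimensions [L M T^-1] and m has dimensions [M].
The missing factor must have dimensions [L M T^-1] / [M] = [L T^-1], i.e. velocity (v).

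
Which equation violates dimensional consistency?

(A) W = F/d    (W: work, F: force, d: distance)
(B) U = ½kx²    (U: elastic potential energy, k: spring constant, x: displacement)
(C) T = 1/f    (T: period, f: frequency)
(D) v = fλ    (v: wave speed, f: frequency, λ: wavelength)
(A) W = F/d

The equation (A) W = F/d is dimensionally incorrect.

LHS (W): [L^2 M T^-2]
RHS (F/d): [M T^-2] ✗

The dimensions do not match. The other three equations balance.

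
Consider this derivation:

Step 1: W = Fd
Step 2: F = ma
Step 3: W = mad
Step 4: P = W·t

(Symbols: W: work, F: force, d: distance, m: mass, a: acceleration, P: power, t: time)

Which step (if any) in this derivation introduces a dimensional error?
Step 4

Step 1: W = Fd → LHS [L^2 M T^-2], RHS [L^2 M T^-2] ✓
Step 2: F = ma → LHS [L M T^-2], RHS [L M T^-2] ✓
Step 3: W = mad → LHS [L^2 M T^-2], RHS [L^2 M T^-2] ✓
Step 4: P = W·t → LHS [L^2 M T^-3], RHS [L^2 M T^-1] ✗

The first dimensional inconsistency appears in step 4: P = W·t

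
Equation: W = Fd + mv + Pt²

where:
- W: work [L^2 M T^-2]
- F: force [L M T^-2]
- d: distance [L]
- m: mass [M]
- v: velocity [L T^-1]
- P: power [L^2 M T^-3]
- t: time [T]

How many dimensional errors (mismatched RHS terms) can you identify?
2

LHS W: [L^2 M T^-2]
- Fd: [L^2 M T^-2] ✓
- mv: [L M T^-1] ✗
- Pt²: [L^2 M T^-1] ✗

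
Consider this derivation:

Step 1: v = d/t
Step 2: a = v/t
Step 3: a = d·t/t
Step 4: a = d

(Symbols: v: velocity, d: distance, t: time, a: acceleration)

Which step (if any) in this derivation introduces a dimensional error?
Step 3

Step 1: v = d/t → LHS [L T^-1], RHS [L T^-1] ✓
Step 2: a = v/t → LHS [L T^-2], RHS [L T^-2] ✓
Step 3: a = d·t/t → LHS [L T^-2], RHS [L] ✗

The first dimensional inconsistency appears in step 3: a = d·t/t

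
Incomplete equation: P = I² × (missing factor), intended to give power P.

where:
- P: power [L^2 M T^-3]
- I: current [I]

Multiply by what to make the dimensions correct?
R (resistance), dimensions [I^-2 L^2 M T^-3]

P has dimensions [L^2 M T^-3] and I² has dimensions [I^2].
The missing factor must have dimensions [L^2 M T^-3] / [I^2] = [I^-2 L^2 M T^-3], i.e. resistance (R).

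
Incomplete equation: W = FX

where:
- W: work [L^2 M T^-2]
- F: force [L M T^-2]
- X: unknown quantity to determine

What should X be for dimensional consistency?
X = d (distance), dimensions [L]

W has dimensions [L^2 M T^-2]; the rest of the RHS (F) has dimensions [L M T^-2].
So X must have dimensions [L] — X = d (distance).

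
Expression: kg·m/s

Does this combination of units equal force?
No

The expression kg·m/s has dimensions [L M T^-1], but force has dimensions [L M T^-2].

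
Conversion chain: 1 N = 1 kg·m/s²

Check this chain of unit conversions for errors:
The chain is correct (no errors).

Correct: Newton is defined as kg·m/s²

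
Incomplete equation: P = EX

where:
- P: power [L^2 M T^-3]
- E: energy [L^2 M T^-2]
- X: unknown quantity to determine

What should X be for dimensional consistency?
X = f (inverse time / frequency (1/t)), dimensions [T^-1]

P has dimensions [L^2 M T^-3]; the rest of the RHS (E) has dimensions [L^2 M T^-2].
So X must have dimensions [T^-1] — X = f (inverse time / frequency (1/t)).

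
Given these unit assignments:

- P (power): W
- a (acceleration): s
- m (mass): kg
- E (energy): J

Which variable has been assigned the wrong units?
a

The variable a (acceleration) should have units m/s², not s.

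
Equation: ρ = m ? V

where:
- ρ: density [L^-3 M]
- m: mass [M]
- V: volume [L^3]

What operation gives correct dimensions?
division (÷): ρ = m ÷ V

ρ [L^-3 M]; m [M]; V [L^3].
m × V → [L^3 M] ✗
m ÷ V → [L^-3 M] ✓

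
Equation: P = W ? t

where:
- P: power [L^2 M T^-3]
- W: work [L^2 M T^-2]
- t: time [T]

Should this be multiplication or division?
division (÷): P = W ÷ t

P [L^2 M T^-3]; W [L^2 M T^-2]; t [T].
W × t → [L^2 M T^-1] ✗
W ÷ t → [L^2 M T^-3] ✓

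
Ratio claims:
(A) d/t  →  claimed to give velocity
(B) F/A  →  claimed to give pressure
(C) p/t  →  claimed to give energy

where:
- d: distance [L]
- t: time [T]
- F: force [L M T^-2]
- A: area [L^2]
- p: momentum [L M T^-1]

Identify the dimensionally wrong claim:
(C) p/t does not give energy

(A) d/t: [L T^-1] = velocity [L T^-1] ✓
(B) F/A: [L^-1 M T^-2] = pressure [L^-1 M T^-2] ✓
(C) p/t: [L M T^-2] ≠ energy [L^2 M T^-2] ✗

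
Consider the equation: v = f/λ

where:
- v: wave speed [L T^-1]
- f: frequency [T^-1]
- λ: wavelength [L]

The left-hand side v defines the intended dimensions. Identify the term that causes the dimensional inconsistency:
The right-hand side term f/λ

v has dimensions [L T^-1], but f/λ has dimensions [L^-1 T^-1], so the term f/λ is dimensionally wrong for v.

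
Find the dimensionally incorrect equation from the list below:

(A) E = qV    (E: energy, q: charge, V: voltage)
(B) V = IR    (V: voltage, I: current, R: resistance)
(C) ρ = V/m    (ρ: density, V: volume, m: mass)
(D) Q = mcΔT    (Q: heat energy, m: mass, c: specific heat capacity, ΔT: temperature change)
(C) ρ = V/m

The equation (C) ρ = V/m is dimensionally incorrect.

LHS (ρ): [L^-3 M]
RHS (V/m): [L^3 M^-1] ✗

The dimensions do not match. The other three equations balance.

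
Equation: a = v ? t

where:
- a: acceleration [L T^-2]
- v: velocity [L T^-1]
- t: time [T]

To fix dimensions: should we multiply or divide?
division (÷): a = v ÷ t

a [L T^-2]; v [L T^-1]; t [T].
v × t → [L] ✗
v ÷ t → [L T^-2] ✓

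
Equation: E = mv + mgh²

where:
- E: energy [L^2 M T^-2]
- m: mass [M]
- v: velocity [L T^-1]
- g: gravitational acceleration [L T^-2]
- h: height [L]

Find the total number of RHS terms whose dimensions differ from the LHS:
2

LHS E: [L^2 M T^-2]
- mv: [L M T^-1] ✗
- mgh²: [L^3 M T^-2] ✗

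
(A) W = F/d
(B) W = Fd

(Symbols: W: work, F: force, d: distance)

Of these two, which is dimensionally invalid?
(A)

(A) W = F/d: LHS [L^2 M T^-2], RHS [M T^-2] ✗
(B) W = Fd: LHS [L^2 M T^-2], RHS [L^2 M T^-2] ✓

Expression (A) W = F/d is dimensionally incorrect.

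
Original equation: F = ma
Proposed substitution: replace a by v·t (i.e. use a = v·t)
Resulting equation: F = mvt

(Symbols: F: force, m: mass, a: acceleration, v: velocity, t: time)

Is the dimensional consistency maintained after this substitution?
No

[a] = [L T^-2] and [v·t] = [L]. These differ, so the substitution replaces a quantity by one of different dimensions and the result F = mvt has LHS [L M T^-2] vs RHS [L M] — inconsistent.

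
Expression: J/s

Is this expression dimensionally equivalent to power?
Yes

The expression J/s has dimensions [L^2 M T^-3], which is exactly power [L^2 M T^-3].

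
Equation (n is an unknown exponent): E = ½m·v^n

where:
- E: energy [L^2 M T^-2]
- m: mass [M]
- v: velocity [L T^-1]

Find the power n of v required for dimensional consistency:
n = 2

E has dimensions [L^2 M T^-2]; v has dimensions [L T^-1].
The rest of the RHS has dimensions [M], so v^n must supply [L^2 T^-2].
With n = 2: ½m·v^2 has dimensions [L^2 M T^-2], matching the LHS ✓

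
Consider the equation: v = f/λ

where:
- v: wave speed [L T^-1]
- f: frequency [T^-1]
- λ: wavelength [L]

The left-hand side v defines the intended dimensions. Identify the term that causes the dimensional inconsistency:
The right-hand side term f/λ

v has dimensions [L T^-1], but f/λ has dimensions [L^-1 T^-1], so the term f/λ is dimensionally wrong for v.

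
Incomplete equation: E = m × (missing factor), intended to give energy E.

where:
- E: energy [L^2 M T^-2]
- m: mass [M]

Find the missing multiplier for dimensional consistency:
v² (velocity squared), dimensions [L^2 T^-2]

E has dimensions [L^2 M T^-2] and m has dimensions [M].
The missing factor must have dimensions [L^2 M T^-2] / [M] = [L^2 T^-2], i.e. velocity squared (v²).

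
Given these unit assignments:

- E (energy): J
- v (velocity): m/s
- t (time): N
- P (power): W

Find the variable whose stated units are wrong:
t

The variable t (time) should have units s, not N.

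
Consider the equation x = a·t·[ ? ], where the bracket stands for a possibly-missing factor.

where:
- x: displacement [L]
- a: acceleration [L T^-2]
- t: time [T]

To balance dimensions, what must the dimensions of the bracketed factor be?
[T] — time (e.g. t)

x has dimensions [L]; a·t has dimensions [L T^-1].
The bracketed factor must supply [L] / [L T^-1] = [T].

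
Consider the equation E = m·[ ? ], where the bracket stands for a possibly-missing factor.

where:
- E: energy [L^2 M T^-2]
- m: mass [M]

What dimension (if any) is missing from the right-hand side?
[L^2 T^-2] — velocity squared (e.g. v²)

E has dimensions [L^2 M T^-2]; m has dimensions [M].
The bracketed factor must supply [L^2 M T^-2] / [M] = [L^2 T^-2].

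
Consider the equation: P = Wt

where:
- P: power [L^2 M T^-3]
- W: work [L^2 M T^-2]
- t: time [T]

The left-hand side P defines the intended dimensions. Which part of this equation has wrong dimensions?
The right-hand side term Wt

P has dimensions [L^2 M T^-3], but Wt has dimensions [L^2 M T^-1], so the term Wt is dimensionally wrong for P.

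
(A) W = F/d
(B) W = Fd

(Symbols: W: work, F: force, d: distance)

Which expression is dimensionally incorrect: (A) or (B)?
(A)

(A) W = F/d: LHS [L^2 M T^-2], RHS [M T^-2] ✗
(B) W = Fd: LHS [L^2 M T^-2], RHS [L^2 M T^-2] ✓

Expression (A) W = F/d is dimensionally incorrect.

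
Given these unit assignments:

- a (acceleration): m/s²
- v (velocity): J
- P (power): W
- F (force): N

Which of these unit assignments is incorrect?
v

The variable v (velocity) should have units m/s, not J.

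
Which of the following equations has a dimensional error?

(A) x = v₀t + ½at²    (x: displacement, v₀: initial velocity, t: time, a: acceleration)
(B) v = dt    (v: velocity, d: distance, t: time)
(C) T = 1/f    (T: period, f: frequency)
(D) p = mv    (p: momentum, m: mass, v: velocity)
(B) v = dt

The equation (B) v = dt is dimensionally incorrect.

LHS (v): [L T^-1]
RHS (dt): [L T] ✗

The dimensions do not match. The other three equations balance.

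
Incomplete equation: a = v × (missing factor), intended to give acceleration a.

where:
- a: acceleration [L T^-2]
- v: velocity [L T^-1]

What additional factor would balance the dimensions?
1/t (inverse time), dimensions [T^-1]

a has dimensions [L T^-2] and v has dimensions [L T^-1].
The missing factor must have dimensions [L T^-2] / [L T^-1] = [T^-1], i.e. inverse time (1/t).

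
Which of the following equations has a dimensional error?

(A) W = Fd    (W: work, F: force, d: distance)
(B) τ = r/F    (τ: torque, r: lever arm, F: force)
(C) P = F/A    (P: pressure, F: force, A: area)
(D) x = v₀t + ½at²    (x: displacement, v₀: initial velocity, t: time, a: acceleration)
(B) τ = r/F

The equation (B) τ = r/F is dimensionally incorrect.

LHS (τ): [L^2 M T^-2]
RHS (r/F): [M^-1 T^2] ✗

The dimensions do not match. The other three equations balance.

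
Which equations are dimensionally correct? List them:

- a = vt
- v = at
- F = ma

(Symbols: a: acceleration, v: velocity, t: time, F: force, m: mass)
Dimensionally correct: v = at, F = ma
Dimensionally incorrect: a = vt
Ordered (correct first, then incorrect): v = at, F = ma, a = vt

- a = vt: LHS [L T^-2], RHS [L] → incorrect ✗
- v = at: LHS [L T^-1], RHS [L T^-1] → correct ✓
- F = ma: LHS [L M T^-2], RHS [L M T^-2] → correct ✓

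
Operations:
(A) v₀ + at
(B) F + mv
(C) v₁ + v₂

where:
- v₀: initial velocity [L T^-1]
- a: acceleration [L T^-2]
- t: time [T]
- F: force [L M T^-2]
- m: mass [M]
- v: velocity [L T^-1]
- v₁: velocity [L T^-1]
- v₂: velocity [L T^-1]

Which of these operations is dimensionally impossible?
(B) F + mv

(A) v₀ + at: v₀ [L T^-1] and at [L T^-1] — same dimensions ✓
(B) F + mv: F [L M T^-2] and mv [L M T^-1] — different dimensions cannot be added/subtracted ✗
(C) v₁ + v₂: v₁ [L T^-1] and v₂ [L T^-1] — same dimensions ✓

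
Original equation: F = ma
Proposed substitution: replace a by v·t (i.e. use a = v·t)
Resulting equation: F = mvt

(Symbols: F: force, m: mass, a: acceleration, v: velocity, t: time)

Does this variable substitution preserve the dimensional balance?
No

[a] = [L T^-2] and [v·t] = [L]. These differ, so the substitution replaces a quantity by one of different dimensions and the result F = mvt has LHS [L M T^-2] vs RHS [L M] — inconsistent.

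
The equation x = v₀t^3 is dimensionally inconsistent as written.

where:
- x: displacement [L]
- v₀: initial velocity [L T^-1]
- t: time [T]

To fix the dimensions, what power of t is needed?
The exponent of t should be 1: x = v₀t

The LHS x has dimensions [L]; t has dimensions [T].
As written, the RHS v₀t^3 (exponent 3 on t) has dimensions [L T^2], which does not match.
With exponent 1, the RHS v₀t has dimensions [L], matching the LHS.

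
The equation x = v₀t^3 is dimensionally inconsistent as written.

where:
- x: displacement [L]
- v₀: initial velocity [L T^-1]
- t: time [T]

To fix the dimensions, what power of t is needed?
The exponent of t should be 1: x = v₀t

The LHS x has dimensions [L]; t has dimensions [T].
As written, the RHS v₀t^3 (exponent 3 on t) has dimensions [L T^2], which does not match.
With exponent 1, the RHS v₀t has dimensions [L], matching the LHS.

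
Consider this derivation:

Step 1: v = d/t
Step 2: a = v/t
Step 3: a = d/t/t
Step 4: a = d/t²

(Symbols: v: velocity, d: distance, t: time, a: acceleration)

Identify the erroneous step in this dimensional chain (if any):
No step introduces an error — all steps are dimensionally consistent.

Step 1: v = d/t → LHS [L T^-1], RHS [L T^-1] ✓
Step 2: a = v/t → LHS [L T^-2], RHS [L T^-2] ✓
Step 3: a = d/t/t → LHS [L T^-2], RHS [L T^-2] ✓
Step 4: a = d/t² → LHS [L T^-2], RHS [L T^-2] ✓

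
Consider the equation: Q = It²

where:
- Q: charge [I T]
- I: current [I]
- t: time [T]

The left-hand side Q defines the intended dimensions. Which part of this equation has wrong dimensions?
The right-hand side term It²

Q has dimensions [I T], but It² has dimensions [I T^2], so the term It² is dimensionally wrong for Q.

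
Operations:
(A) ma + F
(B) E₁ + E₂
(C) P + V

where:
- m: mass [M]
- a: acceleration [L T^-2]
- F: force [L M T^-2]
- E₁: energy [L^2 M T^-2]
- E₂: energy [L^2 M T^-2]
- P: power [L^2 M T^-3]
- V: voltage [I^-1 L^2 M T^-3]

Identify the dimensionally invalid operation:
(C) P + V

(A) ma + F: ma [L M T^-2] and F [L M T^-2] — same dimensions ✓
(B) E₁ + E₂: E₁ [L^2 M T^-2] and E₂ [L^2 M T^-2] — same dimensions ✓
(C) P + V: P [L^2 M T^-3] and V [I^-1 L^2 M T^-3] — different dimensions cannot be added/subtracted ✗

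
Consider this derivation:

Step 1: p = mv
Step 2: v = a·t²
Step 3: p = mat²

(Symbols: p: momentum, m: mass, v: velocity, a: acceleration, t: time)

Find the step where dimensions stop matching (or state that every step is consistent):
Step 2

Step 1: p = mv → LHS [L M T^-1], RHS [L M T^-1] ✓
Step 2: v = a·t² → LHS [L T^-1], RHS [L] ✗

The first dimensional inconsistency appears in step 2: v = a·t²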